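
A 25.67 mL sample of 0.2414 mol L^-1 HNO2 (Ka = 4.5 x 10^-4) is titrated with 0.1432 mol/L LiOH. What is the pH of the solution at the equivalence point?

n(HNO2) = 0.2414 x 0.02567 = 0.006197 mol; V(LiOH) at equivalence = 0.006197/0.1432 = 0.04327 L.
At equivalence all the acid is converted to NO2-; total volume = 0.02567 + 0.04327 = 0.06894 L, so [NO2-] = 0.006197/0.06894 = 0.08988 M.
Kb = Kw/Ka = 1.0e-14 / 4.5 x 10^-4 = 2.22e-11.
[OH^-] = sqrt(Kb x [NO2-]) = sqrt(2.22e-11 x 0.08988) = 1.41e-6 M.
pOH = 5.85, so pH = 14.00 - 5.85 = 8.15.

8.15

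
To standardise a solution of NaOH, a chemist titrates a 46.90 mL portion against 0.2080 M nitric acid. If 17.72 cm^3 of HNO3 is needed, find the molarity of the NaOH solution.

0.0786 M

n(HNO3) delivered = 0.2080 x 0.01772 = 0.003686 mol.
For a 1:1 reaction, n(NaOH) = 0.003686 mol.
[NaOH] = 0.003686 mol / 0.04690 L = 0.0786 M.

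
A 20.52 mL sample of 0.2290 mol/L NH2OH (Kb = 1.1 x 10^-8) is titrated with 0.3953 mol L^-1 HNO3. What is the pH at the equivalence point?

n(NH2OH) = 0.2290 x 0.02052 = 0.004699 mol; V(HNO3) at equivalence = 0.004699/0.3953 = 0.01189 L.
At equivalence the base is fully converted to NH3OH+; total volume = 0.03241 L, so [NH3OH+] = 0.004699/0.03241 = 0.1450 M.
Ka(NH3OH+) = Kw/Kb = 1.0e-14 / 1.1 x 10^-8 = 9.09e-7.
[H^+] = sqrt(Ka x [NH3OH+]) = sqrt(9.09e-7 x 0.1450) = 0.000363 M.
pH = -log(0.000363) = 3.44.

3.44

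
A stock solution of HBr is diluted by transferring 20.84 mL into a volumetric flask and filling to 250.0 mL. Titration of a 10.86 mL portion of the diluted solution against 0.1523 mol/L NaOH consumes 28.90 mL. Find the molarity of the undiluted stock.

n(NaOH) = 0.1523 x 0.02890 = 0.004401 mol.
n(HBr) in the aliquot = 0.004401 mol.
[diluted HBr] = 0.004401 / 0.01086 = 0.4053 M.
Dilution factor = 250.0/20.84 = 12.00, so [stock] = 0.4053 x 12.00 = 4.86 M.

4.86 M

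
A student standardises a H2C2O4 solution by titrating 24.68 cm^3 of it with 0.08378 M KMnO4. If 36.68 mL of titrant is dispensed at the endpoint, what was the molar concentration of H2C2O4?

n(KMnO4) = 0.08378 x 0.03668 = 0.003073 mol.
From the balanced equation, 2 mol KMnO4 reacts with 5 mol H2C2O4, so n(H2C2O4) = 0.003073 x 5/2 = 0.007683 mol.
[H2C2O4] = 0.007683 / 0.02468 L = 0.311 M.

0.311 M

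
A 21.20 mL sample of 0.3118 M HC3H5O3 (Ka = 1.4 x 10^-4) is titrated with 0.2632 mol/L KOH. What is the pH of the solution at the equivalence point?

8.50

n(HC3H5O3) = 0.3118 x 0.02120 = 0.006610 mol; V(KOH) at equivalence = 0.006610/0.2632 = 0.02511 L.
At equivalence all the acid is converted to C3H5O3-; total volume = 0.02120 + 0.02511 = 0.04631 L, so [C3H5O3-] = 0.006610/0.04631 = 0.1427 M.
Kb = Kw/Ka = 1.0e-14 / 1.4 x 10^-4 = 7.14e-11.
[OH^-] = sqrt(Kb x [C3H5O3-]) = sqrt(7.14e-11 x 0.1427) = 3.19e-6 M.
pOH = 5.50, so pH = 14.00 - 5.50 = 8.50.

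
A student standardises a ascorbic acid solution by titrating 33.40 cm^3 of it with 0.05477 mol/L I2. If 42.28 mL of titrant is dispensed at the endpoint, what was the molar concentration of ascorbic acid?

n(I2) = 0.05477 x 0.04228 = 0.002316 mol.
From the balanced equation, 1 mol I2 reacts with 1 mol ascorbic acid, so n(ascorbic acid) = 0.002316 x 1/1 = 0.002316 mol.
[ascorbic acid] = 0.002316 / 0.03340 L = 0.0693 M.

0.0693 M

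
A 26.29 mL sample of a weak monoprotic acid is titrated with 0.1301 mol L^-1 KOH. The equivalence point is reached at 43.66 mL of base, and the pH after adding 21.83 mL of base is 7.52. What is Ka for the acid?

3.0 x 10^-8

21.83 mL is half of the equivalence volume, so this is the half-equivalence point where [HA] = [A^-].
At half-equivalence pH = pKa, so pKa = 7.52.
Ka = 10^(-7.52) = 3.0 x 10^-8.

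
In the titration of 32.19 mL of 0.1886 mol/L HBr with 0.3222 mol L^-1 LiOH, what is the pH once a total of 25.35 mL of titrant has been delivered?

n(acid) = 0.1886 x 0.03219 = 0.006071 mol; n(LiOH) added = 0.3222 x 0.02535 = 0.008168 mol.
Base is in excess by 0.008168 - 0.006071 = 0.002097 mol in a total volume of 0.05754 L.
[OH^-] = 0.002097/0.05754 = 0.03644 M, so pOH = 1.44 and pH = 14.00 - 1.44 = 12.56.

12.56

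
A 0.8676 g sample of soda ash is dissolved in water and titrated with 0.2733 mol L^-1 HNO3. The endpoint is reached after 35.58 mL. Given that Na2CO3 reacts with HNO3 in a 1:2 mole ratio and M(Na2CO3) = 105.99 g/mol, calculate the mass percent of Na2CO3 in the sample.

n(HNO3) = 0.2733 x 0.03558 = 0.009724 mol.
n(Na2CO3) = 0.009724 / 2 = 0.004862 mol.
mass of Na2CO3 = 0.004862 x 105.99 = 0.5153 g.
% purity = 0.5153 / 0.8676 x 100 = 59.4%.

59.4%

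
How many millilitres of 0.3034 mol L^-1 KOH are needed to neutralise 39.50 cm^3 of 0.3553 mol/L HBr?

n(HBr) = 0.3553 mol/L x 0.03950 L = 0.01403 mol.
At equivalence n(KOH) = n(HBr) = 0.01403 mol.
V(KOH) = 0.01403 / 0.3034 = 0.04626 L = 46.3 mL.

46.3 mL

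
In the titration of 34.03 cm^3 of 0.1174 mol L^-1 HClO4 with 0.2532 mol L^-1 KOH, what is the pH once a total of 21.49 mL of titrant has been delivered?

12.42

n(acid) = 0.1174 x 0.03403 = 0.003995 mol; n(KOH) added = 0.2532 x 0.02149 = 0.005441 mol.
Base is in excess by 0.005441 - 0.003995 = 0.001446 mol in a total volume of 0.05552 L.
[OH^-] = 0.001446/0.05552 = 0.02605 M, so pOH = 1.58 and pH = 14.00 - 1.58 = 12.42.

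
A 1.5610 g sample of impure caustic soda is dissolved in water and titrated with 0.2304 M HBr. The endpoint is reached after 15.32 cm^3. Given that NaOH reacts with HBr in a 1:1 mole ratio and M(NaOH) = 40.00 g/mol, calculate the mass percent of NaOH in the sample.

9.04%

n(HBr) = 0.2304 x 0.01532 = 0.003530 mol.
n(NaOH) = 0.003530 / 1 = 0.003530 mol.
mass of NaOH = 0.003530 x 40.00 = 0.1412 g.
% purity = 0.1412 / 1.5610 x 100 = 9.04%.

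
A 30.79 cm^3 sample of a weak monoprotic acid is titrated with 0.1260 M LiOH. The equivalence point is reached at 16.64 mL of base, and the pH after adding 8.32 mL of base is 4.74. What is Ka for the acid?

8.32 mL is half of the equivalence volume, so this is the half-equivalence point where [HA] = [A^-].
At half-equivalence pH = pKa, so pKa = 4.74.
Ka = 10^(-4.74) = 1.8 x 10^-5.

1.8 x 10^-5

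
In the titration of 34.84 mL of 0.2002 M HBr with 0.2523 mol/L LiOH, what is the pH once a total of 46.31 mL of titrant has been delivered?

12.76

n(acid) = 0.2002 x 0.03484 = 0.006975 mol; n(LiOH) added = 0.2523 x 0.04631 = 0.01168 mol.
Base is in excess by 0.01168 - 0.006975 = 0.004709 mol in a total volume of 0.08115 L.
[OH^-] = 0.004709/0.08115 = 0.05803 M, so pOH = 1.24 and pH = 14.00 - 1.24 = 12.76.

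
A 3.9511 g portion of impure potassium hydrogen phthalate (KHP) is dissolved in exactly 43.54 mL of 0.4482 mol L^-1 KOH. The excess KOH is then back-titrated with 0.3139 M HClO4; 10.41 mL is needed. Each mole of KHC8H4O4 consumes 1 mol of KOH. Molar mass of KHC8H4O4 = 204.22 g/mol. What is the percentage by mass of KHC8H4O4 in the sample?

84.0%

Total n(KOH) added = 0.4482 x 0.04354 = 0.01951 mol.
n(HClO4) used = 0.3139 x 0.01041 = 0.003268 mol, which equals the excess n(KOH).
So n(KOH) consumed by the sample = 0.01951 - 0.003268 = 0.01625 mol.
n(KHC8H4O4) = 0.01625 / 1 = 0.01625 mol.
mass KHC8H4O4 = 0.01625 x 204.22 = 3.318 g, so %KHC8H4O4 = 3.318/3.9511 x 100 = 84.0%.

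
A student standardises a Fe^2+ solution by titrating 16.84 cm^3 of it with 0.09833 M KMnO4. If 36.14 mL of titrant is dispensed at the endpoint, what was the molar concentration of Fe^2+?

n(KMnO4) = 0.09833 x 0.03614 = 0.003554 mol.
From the balanced equation, 1 mol KMnO4 reacts with 5 mol Fe^2+, so n(Fe^2+) = 0.003554 x 5/1 = 0.01777 mol.
[Fe^2+] = 0.01777 / 0.01684 L = 1.06 M.

1.06 M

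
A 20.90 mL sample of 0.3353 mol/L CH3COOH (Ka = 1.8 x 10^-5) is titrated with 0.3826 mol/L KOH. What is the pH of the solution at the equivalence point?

n(CH3COOH) = 0.3353 x 0.02090 = 0.007008 mol; V(KOH) at equivalence = 0.007008/0.3826 = 0.01832 L.
At equivalence all the acid is converted to CH3COO-; total volume = 0.02090 + 0.01832 = 0.03922 L, so [CH3COO-] = 0.007008/0.03922 = 0.1787 M.
Kb = Kw/Ka = 1.0e-14 / 1.8 x 10^-5 = 5.56e-10.
[OH^-] = sqrt(Kb x [CH3COO-]) = sqrt(5.56e-10 x 0.1787) = 9.96e-6 M.
pOH = 5.00, so pH = 14.00 - 5.00 = 9.00.

9.00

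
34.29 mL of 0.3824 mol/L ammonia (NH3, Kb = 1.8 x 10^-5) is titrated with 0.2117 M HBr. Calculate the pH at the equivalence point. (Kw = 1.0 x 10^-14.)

5.06

n(NH3) = 0.3824 x 0.03429 = 0.01311 mol; V(HBr) at equivalence = 0.01311/0.2117 = 0.06194 L.
At equivalence the base is fully converted to NH4+; total volume = 0.09623 L, so [NH4+] = 0.01311/0.09623 = 0.1363 M.
Ka(NH4+) = Kw/Kb = 1.0e-14 / 1.8 x 10^-5 = 5.56e-10.
[H^+] = sqrt(Ka x [NH4+]) = sqrt(5.56e-10 x 0.1363) = 8.70e-6 M.
pH = -log(8.70e-6) = 5.06.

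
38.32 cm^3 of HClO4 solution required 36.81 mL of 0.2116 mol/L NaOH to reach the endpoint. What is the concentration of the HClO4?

n(NaOH) delivered = 0.2116 x 0.03681 = 0.007789 mol.
For a 1:1 reaction, n(HClO4) = 0.007789 mol.
[HClO4] = 0.007789 mol / 0.03832 L = 0.203 M.

0.203 M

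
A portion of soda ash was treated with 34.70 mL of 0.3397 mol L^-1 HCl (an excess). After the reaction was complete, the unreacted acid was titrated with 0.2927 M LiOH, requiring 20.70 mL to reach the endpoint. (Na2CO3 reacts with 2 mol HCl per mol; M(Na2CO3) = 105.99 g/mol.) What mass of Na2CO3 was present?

Total n(HCl) added = 0.3397 x 0.03470 = 0.01179 mol.
n(LiOH) used = 0.2927 x 0.02070 = 0.006059 mol, which equals the excess n(HCl).
So n(HCl) consumed by the sample = 0.01179 - 0.006059 = 0.005729 mol.
n(Na2CO3) = 0.005729 / 2 = 0.002864 mol.
mass = 0.002864 mol x 105.99 g/mol = 0.304 g.

0.304 g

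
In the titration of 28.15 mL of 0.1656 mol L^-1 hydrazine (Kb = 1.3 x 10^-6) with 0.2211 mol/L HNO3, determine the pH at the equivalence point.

n(N2H4) = 0.1656 x 0.02815 = 0.004662 mol; V(HNO3) at equivalence = 0.004662/0.2211 = 0.02108 L.
At equivalence the base is fully converted to N2H5+; total volume = 0.04923 L, so [N2H5+] = 0.004662/0.04923 = 0.09468 M.
Ka(N2H5+) = Kw/Kb = 1.0e-14 / 1.3 x 10^-6 = 7.69e-9.
[H^+] = sqrt(Ka x [N2H5+]) = sqrt(7.69e-9 x 0.09468) = 2.70e-5 M.
pH = -log(2.70e-5) = 4.57.

4.57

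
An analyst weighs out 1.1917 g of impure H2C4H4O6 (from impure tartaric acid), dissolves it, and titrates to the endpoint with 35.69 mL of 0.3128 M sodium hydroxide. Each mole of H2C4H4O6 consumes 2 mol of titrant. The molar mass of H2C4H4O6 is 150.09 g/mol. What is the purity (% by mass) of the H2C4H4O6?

70.3%

n(NaOH) = 0.3128 x 0.03569 = 0.01116 mol.
n(H2C4H4O6) = 0.01116 / 2 = 0.005582 mol.
mass of H2C4H4O6 = 0.005582 x 150.09 = 0.8378 g.
% purity = 0.8378 / 1.1917 x 100 = 70.3%.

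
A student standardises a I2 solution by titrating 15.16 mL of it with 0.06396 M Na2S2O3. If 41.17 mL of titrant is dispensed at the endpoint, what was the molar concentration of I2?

n(Na2S2O3) = 0.06396 x 0.04117 = 0.002633 mol.
From the balanced equation, 2 mol Na2S2O3 reacts with 1 mol I2, so n(I2) = 0.002633 x 1/2 = 0.001317 mol.
[I2] = 0.001317 / 0.01516 L = 0.0868 M.

0.0868 M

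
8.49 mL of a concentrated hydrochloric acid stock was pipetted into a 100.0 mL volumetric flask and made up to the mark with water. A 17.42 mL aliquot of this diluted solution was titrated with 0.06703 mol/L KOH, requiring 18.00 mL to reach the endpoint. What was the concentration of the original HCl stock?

0.816 M

n(KOH) = 0.06703 x 0.01800 = 0.001207 mol.
n(HCl) in the aliquot = 0.001207 mol.
[diluted HCl] = 0.001207 / 0.01742 = 0.06926 M.
Dilution factor = 100.0/8.490 = 11.78, so [stock] = 0.06926 x 11.78 = 0.816 M.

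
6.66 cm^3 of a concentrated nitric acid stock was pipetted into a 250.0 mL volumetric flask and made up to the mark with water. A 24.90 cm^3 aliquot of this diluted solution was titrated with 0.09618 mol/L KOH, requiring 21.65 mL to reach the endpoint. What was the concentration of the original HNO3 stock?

3.14 M

n(KOH) = 0.09618 x 0.02165 = 0.002082 mol.
n(HNO3) in the aliquot = 0.002082 mol.
[diluted HNO3] = 0.002082 / 0.02490 = 0.08363 M.
Dilution factor = 250.0/6.660 = 37.54, so [stock] = 0.08363 x 37.54 = 3.14 M.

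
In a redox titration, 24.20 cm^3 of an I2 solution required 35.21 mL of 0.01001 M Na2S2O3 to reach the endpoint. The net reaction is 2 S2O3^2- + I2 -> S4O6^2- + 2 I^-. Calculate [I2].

0.00728 M

n(Na2S2O3) = 0.01001 x 0.03521 = 0.0003525 mol.
From the balanced equation, 2 mol Na2S2O3 reacts with 1 mol I2, so n(I2) = 0.0003525 x 1/2 = 0.0001762 mol.
[I2] = 0.0001762 / 0.02420 L = 0.00728 M.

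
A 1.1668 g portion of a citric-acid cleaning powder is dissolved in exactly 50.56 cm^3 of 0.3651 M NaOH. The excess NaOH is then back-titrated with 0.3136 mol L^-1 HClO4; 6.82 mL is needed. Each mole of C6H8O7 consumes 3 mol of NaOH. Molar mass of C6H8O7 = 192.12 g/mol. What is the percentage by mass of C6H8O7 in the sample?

Total n(NaOH) added = 0.3651 x 0.05056 = 0.01846 mol.
n(HClO4) used = 0.3136 x 0.006820 = 0.002139 mol, which equals the excess n(NaOH).
So n(NaOH) consumed by the sample = 0.01846 - 0.002139 = 0.01632 mol.
n(C6H8O7) = 0.01632 / 3 = 0.005440 mol.
mass C6H8O7 = 0.005440 x 192.12 = 1.045 g, so %C6H8O7 = 1.045/1.1668 x 100 = 89.6%.

89.6%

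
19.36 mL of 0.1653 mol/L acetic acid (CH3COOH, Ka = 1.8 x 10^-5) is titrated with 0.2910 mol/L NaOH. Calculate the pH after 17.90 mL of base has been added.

n(acid) = 0.1653 x 0.01936 = 0.003200 mol; n(NaOH) added = 0.2910 x 0.01790 = 0.005209 mol.
Base is in excess by 0.005209 - 0.003200 = 0.002009 mol in a total volume of 0.03726 L.
[OH^-] = 0.002009/0.03726 = 0.05391 M, so pOH = 1.27 and pH = 14.00 - 1.27 = 12.73.

12.73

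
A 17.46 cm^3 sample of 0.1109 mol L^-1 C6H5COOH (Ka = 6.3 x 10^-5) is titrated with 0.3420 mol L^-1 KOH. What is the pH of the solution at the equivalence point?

8.56

n(C6H5COOH) = 0.1109 x 0.01746 = 0.001936 mol; V(KOH) at equivalence = 0.001936/0.3420 = 0.005662 L.
At equivalence all the acid is converted to C6H5COO-; total volume = 0.01746 + 0.005662 = 0.02312 L, so [C6H5COO-] = 0.001936/0.02312 = 0.08374 M.
Kb = Kw/Ka = 1.0e-14 / 6.3 x 10^-5 = 1.59e-10.
[OH^-] = sqrt(Kb x [C6H5COO-]) = sqrt(1.59e-10 x 0.08374) = 3.65e-6 M.
pOH = 5.44, so pH = 14.00 - 5.44 = 8.56.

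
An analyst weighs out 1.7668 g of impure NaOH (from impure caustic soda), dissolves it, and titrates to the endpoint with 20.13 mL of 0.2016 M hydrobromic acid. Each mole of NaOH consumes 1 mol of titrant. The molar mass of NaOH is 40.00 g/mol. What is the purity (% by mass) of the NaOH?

9.19%

n(HBr) = 0.2016 x 0.02013 = 0.004058 mol.
n(NaOH) = 0.004058 / 1 = 0.004058 mol.
mass of NaOH = 0.004058 x 40.00 = 0.1623 g.
% purity = 0.1623 / 1.7668 x 100 = 9.19%.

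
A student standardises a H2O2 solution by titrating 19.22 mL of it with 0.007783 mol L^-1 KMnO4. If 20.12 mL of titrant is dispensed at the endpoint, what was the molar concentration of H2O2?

0.0204 M

n(KMnO4) = 0.007783 x 0.02012 = 0.0001566 mol.
From the balanced equation, 2 mol KMnO4 reacts with 5 mol H2O2, so n(H2O2) = 0.0001566 x 5/2 = 0.0003915 mol.
[H2O2] = 0.0003915 / 0.01922 L = 0.0204 M.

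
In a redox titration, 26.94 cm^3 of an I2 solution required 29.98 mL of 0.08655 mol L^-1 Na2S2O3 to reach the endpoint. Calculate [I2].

n(Na2S2O3) = 0.08655 x 0.02998 = 0.002595 mol.
From the balanced equation, 2 mol Na2S2O3 reacts with 1 mol I2, so n(I2) = 0.002595 x 1/2 = 0.001297 mol.
[I2] = 0.001297 / 0.02694 L = 0.0482 M.

0.0482 M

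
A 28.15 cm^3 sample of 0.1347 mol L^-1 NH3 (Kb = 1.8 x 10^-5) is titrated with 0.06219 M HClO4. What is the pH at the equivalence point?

5.31

n(NH3) = 0.1347 x 0.02815 = 0.003792 mol; V(HClO4) at equivalence = 0.003792/0.06219 = 0.06097 L.
At equivalence the base is fully converted to NH4+; total volume = 0.08912 L, so [NH4+] = 0.003792/0.08912 = 0.04255 M.
Ka(NH4+) = Kw/Kb = 1.0e-14 / 1.8 x 10^-5 = 5.56e-10.
[H^+] = sqrt(Ka x [NH4+]) = sqrt(5.56e-10 x 0.04255) = 4.86e-6 M.
pH = -log(4.86e-6) = 5.31.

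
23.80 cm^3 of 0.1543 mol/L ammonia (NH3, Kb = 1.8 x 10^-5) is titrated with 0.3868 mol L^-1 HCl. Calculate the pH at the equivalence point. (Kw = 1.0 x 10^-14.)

n(NH3) = 0.1543 x 0.02380 = 0.003672 mol; V(HCl) at equivalence = 0.003672/0.3868 = 0.009494 L.
At equivalence the base is fully converted to NH4+; total volume = 0.03329 L, so [NH4+] = 0.003672/0.03329 = 0.1103 M.
Ka(NH4+) = Kw/Kb = 1.0e-14 / 1.8 x 10^-5 = 5.56e-10.
[H^+] = sqrt(Ka x [NH4+]) = sqrt(5.56e-10 x 0.1103) = 7.83e-6 M.
pH = -log(7.83e-6) = 5.11.

5.11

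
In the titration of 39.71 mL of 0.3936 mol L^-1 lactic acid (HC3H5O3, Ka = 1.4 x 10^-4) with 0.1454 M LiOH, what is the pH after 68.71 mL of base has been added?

4.10

Initial n(HC3H5O3) = 0.3936 x 0.03971 = 0.01563 mol.
n(LiOH) added = 0.1454 x 0.06871 = 0.009990 mol, converting that many moles of HC3H5O3 to C3H5O3-.
Remaining n(HC3H5O3) = 0.005639 mol; n(C3H5O3-) = 0.009990 mol.
By Henderson-Hasselbalch, pH = pKa + log([A^-]/[HA]) = 3.85 + log(0.009990/0.005639) = 3.85 + (+0.25) = 4.10.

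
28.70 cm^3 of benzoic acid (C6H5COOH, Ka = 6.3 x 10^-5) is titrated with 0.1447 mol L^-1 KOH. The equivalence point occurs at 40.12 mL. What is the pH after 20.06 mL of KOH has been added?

20.06 mL is exactly half the equivalence volume (40.12/2), i.e. the half-equivalence point.
There, n(HA) = n(A^-), so pH = pKa = -log(6.3 x 10^-5) = 4.20.

4.20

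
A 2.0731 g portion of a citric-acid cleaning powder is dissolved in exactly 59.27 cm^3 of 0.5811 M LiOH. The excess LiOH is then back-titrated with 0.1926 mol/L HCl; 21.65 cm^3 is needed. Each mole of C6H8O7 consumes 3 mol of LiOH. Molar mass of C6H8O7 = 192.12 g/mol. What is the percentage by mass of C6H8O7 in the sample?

Total n(LiOH) added = 0.5811 x 0.05927 = 0.03444 mol.
n(HCl) used = 0.1926 x 0.02165 = 0.004170 mol, which equals the excess n(LiOH).
So n(LiOH) consumed by the sample = 0.03444 - 0.004170 = 0.03027 mol.
n(C6H8O7) = 0.03027 / 3 = 0.01009 mol.
mass C6H8O7 = 0.01009 x 192.12 = 1.939 g, so %C6H8O7 = 1.939/2.0731 x 100 = 93.5%.

93.5%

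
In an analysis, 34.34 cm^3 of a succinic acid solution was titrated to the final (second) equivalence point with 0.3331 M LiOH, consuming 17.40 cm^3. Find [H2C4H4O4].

n(LiOH) = 0.3331 x 0.01740 = 0.005796 mol.
At the final (second) equivalence point, 2 mol OH^- react per mol H2C4H4O4, so n(H2C4H4O4) = 0.005796 / 2 = 0.002898 mol.
[H2C4H4O4] = 0.002898 / 0.03434 L = 0.0844 M.

0.0844 M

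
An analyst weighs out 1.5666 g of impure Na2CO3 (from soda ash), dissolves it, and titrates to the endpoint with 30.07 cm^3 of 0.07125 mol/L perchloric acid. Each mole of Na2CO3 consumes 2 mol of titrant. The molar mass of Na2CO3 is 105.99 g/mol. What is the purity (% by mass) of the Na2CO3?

7.25%

n(HClO4) = 0.07125 x 0.03007 = 0.002142 mol.
n(Na2CO3) = 0.002142 / 2 = 0.001071 mol.
mass of Na2CO3 = 0.001071 x 105.99 = 0.1135 g.
% purity = 0.1135 / 1.5666 x 100 = 7.25%.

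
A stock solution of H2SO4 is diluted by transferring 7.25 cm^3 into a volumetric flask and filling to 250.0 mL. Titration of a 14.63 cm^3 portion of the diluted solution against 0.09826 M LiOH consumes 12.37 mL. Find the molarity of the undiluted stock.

1.43 M

n(LiOH) = 0.09826 x 0.01237 = 0.001215 mol.
n(H2SO4) in the aliquot = 0.001215 x 1/2 = 0.0006077 mol.
[diluted H2SO4] = 0.0006077 / 0.01463 = 0.04154 M.
Dilution factor = 250.0/7.250 = 34.48, so [stock] = 0.04154 x 34.48 = 1.43 M.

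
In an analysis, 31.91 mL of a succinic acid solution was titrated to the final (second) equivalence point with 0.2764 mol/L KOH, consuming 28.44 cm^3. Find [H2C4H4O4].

n(KOH) = 0.2764 x 0.02844 = 0.007861 mol.
At the final (second) equivalence point, 2 mol OH^- react per mol H2C4H4O4, so n(H2C4H4O4) = 0.007861 / 2 = 0.003930 mol.
[H2C4H4O4] = 0.003930 / 0.03191 L = 0.123 M.

0.123 M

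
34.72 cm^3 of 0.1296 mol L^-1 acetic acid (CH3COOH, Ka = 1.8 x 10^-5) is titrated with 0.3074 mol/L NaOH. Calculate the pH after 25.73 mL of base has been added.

n(acid) = 0.1296 x 0.03472 = 0.004500 mol; n(NaOH) added = 0.3074 x 0.02573 = 0.007909 mol.
Base is in excess by 0.007909 - 0.004500 = 0.003410 mol in a total volume of 0.06045 L.
[OH^-] = 0.003410/0.06045 = 0.05641 M, so pOH = 1.25 and pH = 14.00 - 1.25 = 12.75.

12.75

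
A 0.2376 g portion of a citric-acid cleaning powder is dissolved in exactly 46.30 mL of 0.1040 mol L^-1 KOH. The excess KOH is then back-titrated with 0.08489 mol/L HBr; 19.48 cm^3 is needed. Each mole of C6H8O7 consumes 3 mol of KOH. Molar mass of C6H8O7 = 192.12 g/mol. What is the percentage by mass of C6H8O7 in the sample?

Total n(KOH) added = 0.1040 x 0.04630 = 0.004815 mol.
n(HBr) used = 0.08489 x 0.01948 = 0.001654 mol, which equals the excess n(KOH).
So n(KOH) consumed by the sample = 0.004815 - 0.001654 = 0.003162 mol.
n(C6H8O7) = 0.003162 / 3 = 0.001054 mol.
mass C6H8O7 = 0.001054 x 192.12 = 0.2025 g, so %C6H8O7 = 0.2025/0.2376 x 100 = 85.2%.

85.2%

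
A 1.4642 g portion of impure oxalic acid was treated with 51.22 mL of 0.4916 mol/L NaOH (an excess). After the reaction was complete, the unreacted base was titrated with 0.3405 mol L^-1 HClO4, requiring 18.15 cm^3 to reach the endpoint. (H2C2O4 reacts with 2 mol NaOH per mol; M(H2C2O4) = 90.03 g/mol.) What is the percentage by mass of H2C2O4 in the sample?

58.4%

Total n(NaOH) added = 0.4916 x 0.05122 = 0.02518 mol.
n(HClO4) used = 0.3405 x 0.01815 = 0.006180 mol, which equals the excess n(NaOH).
So n(NaOH) consumed by the sample = 0.02518 - 0.006180 = 0.01900 mol.
n(H2C2O4) = 0.01900 / 2 = 0.009500 mol.
mass H2C2O4 = 0.009500 x 90.03 = 0.8553 g, so %H2C2O4 = 0.8553/1.4642 x 100 = 58.4%.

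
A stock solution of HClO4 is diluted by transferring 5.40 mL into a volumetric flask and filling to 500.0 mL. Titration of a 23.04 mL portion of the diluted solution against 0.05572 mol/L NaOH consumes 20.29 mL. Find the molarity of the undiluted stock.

n(NaOH) = 0.05572 x 0.02029 = 0.001131 mol.
n(HClO4) in the aliquot = 0.001131 mol.
[diluted HClO4] = 0.001131 / 0.02304 = 0.04907 M.
Dilution factor = 500.0/5.400 = 92.59, so [stock] = 0.04907 x 92.59 = 4.54 M.

4.54 M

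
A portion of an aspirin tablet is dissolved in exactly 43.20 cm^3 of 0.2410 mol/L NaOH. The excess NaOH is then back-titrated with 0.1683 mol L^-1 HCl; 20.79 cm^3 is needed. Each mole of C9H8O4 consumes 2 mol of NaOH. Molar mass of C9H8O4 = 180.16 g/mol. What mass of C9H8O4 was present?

Total n(NaOH) added = 0.2410 x 0.04320 = 0.01041 mol.
n(HCl) used = 0.1683 x 0.02079 = 0.003499 mol, which equals the excess n(NaOH).
So n(NaOH) consumed by the sample = 0.01041 - 0.003499 = 0.006912 mol.
n(C9H8O4) = 0.006912 / 2 = 0.003456 mol.
mass = 0.003456 mol x 180.16 g/mol = 0.623 g.

0.623 g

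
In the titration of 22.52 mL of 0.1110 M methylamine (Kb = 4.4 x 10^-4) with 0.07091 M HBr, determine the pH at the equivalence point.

6.00

n(CH3NH2) = 0.1110 x 0.02252 = 0.002500 mol; V(HBr) at equivalence = 0.002500/0.07091 = 0.03525 L.
At equivalence the base is fully converted to CH3NH3+; total volume = 0.05777 L, so [CH3NH3+] = 0.002500/0.05777 = 0.04327 M.
Ka(CH3NH3+) = Kw/Kb = 1.0e-14 / 4.4 x 10^-4 = 2.27e-11.
[H^+] = sqrt(Ka x [CH3NH3+]) = sqrt(2.27e-11 x 0.04327) = 9.92e-7 M.
pH = -log(9.92e-7) = 6.00.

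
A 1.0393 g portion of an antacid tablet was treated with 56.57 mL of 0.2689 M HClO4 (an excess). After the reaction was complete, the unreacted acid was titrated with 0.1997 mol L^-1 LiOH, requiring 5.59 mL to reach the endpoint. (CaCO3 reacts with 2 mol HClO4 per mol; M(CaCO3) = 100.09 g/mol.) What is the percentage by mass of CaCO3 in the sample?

Total n(HClO4) added = 0.2689 x 0.05657 = 0.01521 mol.
n(LiOH) used = 0.1997 x 0.005590 = 0.001116 mol, which equals the excess n(HClO4).
So n(HClO4) consumed by the sample = 0.01521 - 0.001116 = 0.01410 mol.
n(CaCO3) = 0.01410 / 2 = 0.007048 mol.
mass CaCO3 = 0.007048 x 100.09 = 0.7054 g, so %CaCO3 = 0.7054/1.0393 x 100 = 67.9%.

67.9%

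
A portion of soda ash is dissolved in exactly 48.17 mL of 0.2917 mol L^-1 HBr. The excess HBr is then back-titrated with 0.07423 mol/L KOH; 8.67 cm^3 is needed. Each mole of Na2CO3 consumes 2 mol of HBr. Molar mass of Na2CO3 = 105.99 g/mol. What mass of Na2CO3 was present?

0.711 g

Total n(HBr) added = 0.2917 x 0.04817 = 0.01405 mol.
n(KOH) used = 0.07423 x 0.008670 = 0.0006436 mol, which equals the excess n(HBr).
So n(HBr) consumed by the sample = 0.01405 - 0.0006436 = 0.01341 mol.
n(Na2CO3) = 0.01341 / 2 = 0.006704 mol.
mass = 0.006704 mol x 105.99 g/mol = 0.711 g.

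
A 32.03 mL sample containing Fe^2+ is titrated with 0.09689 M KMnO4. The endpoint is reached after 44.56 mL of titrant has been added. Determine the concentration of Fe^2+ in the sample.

0.674 M

n(KMnO4) = 0.09689 x 0.04456 = 0.004317 mol.
From the balanced equation, 1 mol KMnO4 reacts with 5 mol Fe^2+, so n(Fe^2+) = 0.004317 x 5/1 = 0.02159 mol.
[Fe^2+] = 0.02159 / 0.03203 L = 0.674 M.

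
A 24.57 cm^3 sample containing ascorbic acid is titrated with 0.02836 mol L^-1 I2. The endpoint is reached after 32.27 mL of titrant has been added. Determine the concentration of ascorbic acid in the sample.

n(I2) = 0.02836 x 0.03227 = 0.0009152 mol.
From the balanced equation, 1 mol I2 reacts with 1 mol ascorbic acid, so n(ascorbic acid) = 0.0009152 x 1/1 = 0.0009152 mol.
[ascorbic acid] = 0.0009152 / 0.02457 L = 0.0372 M.

0.0372 M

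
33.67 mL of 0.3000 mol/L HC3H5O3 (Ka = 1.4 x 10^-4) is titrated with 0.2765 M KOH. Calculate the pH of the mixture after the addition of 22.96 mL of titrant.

4.08

Initial n(HC3H5O3) = 0.3000 x 0.03367 = 0.01010 mol.
n(KOH) added = 0.2765 x 0.02296 = 0.006348 mol, converting that many moles of HC3H5O3 to C3H5O3-.
Remaining n(HC3H5O3) = 0.003753 mol; n(C3H5O3-) = 0.006348 mol.
By Henderson-Hasselbalch, pH = pKa + log([A^-]/[HA]) = 3.85 + log(0.006348/0.003753) = 3.85 + (+0.23) = 4.08.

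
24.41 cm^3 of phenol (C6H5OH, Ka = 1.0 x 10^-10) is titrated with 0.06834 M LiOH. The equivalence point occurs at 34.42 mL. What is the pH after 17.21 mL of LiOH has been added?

17.21 mL is exactly half the equivalence volume (34.42/2), i.e. the half-equivalence point.
There, n(HA) = n(A^-), so pH = pKa = -log(1.0 x 10^-10) = 10.00.

10.00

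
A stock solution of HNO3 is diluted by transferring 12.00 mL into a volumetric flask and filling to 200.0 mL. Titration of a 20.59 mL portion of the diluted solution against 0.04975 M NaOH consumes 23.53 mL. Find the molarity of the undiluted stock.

0.948 M

n(NaOH) = 0.04975 x 0.02353 = 0.001171 mol.
n(HNO3) in the aliquot = 0.001171 mol.
[diluted HNO3] = 0.001171 / 0.02059 = 0.05685 M.
Dilution factor = 200.0/12.00 = 16.67, so [stock] = 0.05685 x 16.67 = 0.948 M.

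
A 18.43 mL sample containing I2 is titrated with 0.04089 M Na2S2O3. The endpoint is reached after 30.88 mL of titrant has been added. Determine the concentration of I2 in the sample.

0.0343 M

n(Na2S2O3) = 0.04089 x 0.03088 = 0.001263 mol.
From the balanced equation, 2 mol Na2S2O3 reacts with 1 mol I2, so n(I2) = 0.001263 x 1/2 = 0.0006313 mol.
[I2] = 0.0006313 / 0.01843 L = 0.0343 M.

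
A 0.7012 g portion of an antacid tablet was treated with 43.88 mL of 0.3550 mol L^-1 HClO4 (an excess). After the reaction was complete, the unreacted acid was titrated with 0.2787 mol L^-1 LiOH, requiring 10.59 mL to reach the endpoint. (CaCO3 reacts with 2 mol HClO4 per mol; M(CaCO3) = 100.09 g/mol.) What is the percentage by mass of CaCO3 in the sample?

90.1%

Total n(HClO4) added = 0.3550 x 0.04388 = 0.01558 mol.
n(LiOH) used = 0.2787 x 0.01059 = 0.002951 mol, which equals the excess n(HClO4).
So n(HClO4) consumed by the sample = 0.01558 - 0.002951 = 0.01263 mol.
n(CaCO3) = 0.01263 / 2 = 0.006313 mol.
mass CaCO3 = 0.006313 x 100.09 = 0.6319 g, so %CaCO3 = 0.6319/0.7012 x 100 = 90.1%.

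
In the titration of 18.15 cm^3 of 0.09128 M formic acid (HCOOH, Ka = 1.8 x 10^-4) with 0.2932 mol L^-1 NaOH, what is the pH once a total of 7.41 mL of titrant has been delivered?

12.30

n(acid) = 0.09128 x 0.01815 = 0.001657 mol; n(NaOH) added = 0.2932 x 0.007410 = 0.002173 mol.
Base is in excess by 0.002173 - 0.001657 = 0.0005159 mol in a total volume of 0.02556 L.
[OH^-] = 0.0005159/0.02556 = 0.02018 M, so pOH = 1.70 and pH = 14.00 - 1.70 = 12.30.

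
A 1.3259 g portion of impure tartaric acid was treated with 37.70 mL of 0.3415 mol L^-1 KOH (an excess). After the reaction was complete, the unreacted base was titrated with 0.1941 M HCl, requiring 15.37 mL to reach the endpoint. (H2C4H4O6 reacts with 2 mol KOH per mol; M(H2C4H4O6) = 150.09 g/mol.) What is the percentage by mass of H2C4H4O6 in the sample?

Total n(KOH) added = 0.3415 x 0.03770 = 0.01287 mol.
n(HCl) used = 0.1941 x 0.01537 = 0.002983 mol, which equals the excess n(KOH).
So n(KOH) consumed by the sample = 0.01287 - 0.002983 = 0.009891 mol.
n(H2C4H4O6) = 0.009891 / 2 = 0.004946 mol.
mass H2C4H4O6 = 0.004946 x 150.09 = 0.7423 g, so %H2C4H4O6 = 0.7423/1.3259 x 100 = 56.0%.

56.0%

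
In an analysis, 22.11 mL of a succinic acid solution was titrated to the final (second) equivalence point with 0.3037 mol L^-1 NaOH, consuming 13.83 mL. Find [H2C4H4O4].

n(NaOH) = 0.3037 x 0.01383 = 0.004200 mol.
At the final (second) equivalence point, 2 mol OH^- react per mol H2C4H4O4, so n(H2C4H4O4) = 0.004200 / 2 = 0.002100 mol.
[H2C4H4O4] = 0.002100 / 0.02211 L = 0.0950 M.

0.0950 M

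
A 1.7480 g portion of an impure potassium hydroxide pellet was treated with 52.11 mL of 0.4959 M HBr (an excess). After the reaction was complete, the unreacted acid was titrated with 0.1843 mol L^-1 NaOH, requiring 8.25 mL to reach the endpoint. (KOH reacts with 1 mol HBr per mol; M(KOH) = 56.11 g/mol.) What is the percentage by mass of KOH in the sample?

78.1%

Total n(HBr) added = 0.4959 x 0.05211 = 0.02584 mol.
n(NaOH) used = 0.1843 x 0.008250 = 0.001520 mol, which equals the excess n(HBr).
So n(HBr) consumed by the sample = 0.02584 - 0.001520 = 0.02432 mol.
n(KOH) = 0.02432 / 1 = 0.02432 mol.
mass KOH = 0.02432 x 56.11 = 1.365 g, so %KOH = 1.365/1.7480 x 100 = 78.1%.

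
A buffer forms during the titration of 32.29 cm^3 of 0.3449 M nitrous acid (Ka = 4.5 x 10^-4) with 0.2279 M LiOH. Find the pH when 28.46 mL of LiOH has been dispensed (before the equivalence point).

3.49

Initial n(HNO2) = 0.3449 x 0.03229 = 0.01114 mol.
n(LiOH) added = 0.2279 x 0.02846 = 0.006486 mol, converting that many moles of HNO2 to NO2-.
Remaining n(HNO2) = 0.004651 mol; n(NO2-) = 0.006486 mol.
By Henderson-Hasselbalch, pH = pKa + log([A^-]/[HA]) = 3.35 + log(0.006486/0.004651) = 3.35 + (+0.14) = 3.49.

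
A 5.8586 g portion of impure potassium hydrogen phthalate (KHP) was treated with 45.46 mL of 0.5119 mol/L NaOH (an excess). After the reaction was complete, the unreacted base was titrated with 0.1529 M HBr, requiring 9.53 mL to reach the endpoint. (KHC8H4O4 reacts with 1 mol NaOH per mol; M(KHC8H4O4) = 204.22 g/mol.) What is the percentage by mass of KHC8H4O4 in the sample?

Total n(NaOH) added = 0.5119 x 0.04546 = 0.02327 mol.
n(HBr) used = 0.1529 x 0.009530 = 0.001457 mol, which equals the excess n(NaOH).
So n(NaOH) consumed by the sample = 0.02327 - 0.001457 = 0.02181 mol.
n(KHC8H4O4) = 0.02181 / 1 = 0.02181 mol.
mass KHC8H4O4 = 0.02181 x 204.22 = 4.455 g, so %KHC8H4O4 = 4.455/5.8586 x 100 = 76.0%.

76.0%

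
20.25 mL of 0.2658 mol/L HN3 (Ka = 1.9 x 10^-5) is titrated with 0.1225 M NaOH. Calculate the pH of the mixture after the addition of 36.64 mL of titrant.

Initial n(HN3) = 0.2658 x 0.02025 = 0.005382 mol.
n(NaOH) added = 0.1225 x 0.03664 = 0.004488 mol, converting that many moles of HN3 to N3-.
Remaining n(HN3) = 0.0008940 mol; n(N3-) = 0.004488 mol.
By Henderson-Hasselbalch, pH = pKa + log([A^-]/[HA]) = 4.72 + log(0.004488/0.0008940) = 4.72 + (+0.70) = 5.42.

5.42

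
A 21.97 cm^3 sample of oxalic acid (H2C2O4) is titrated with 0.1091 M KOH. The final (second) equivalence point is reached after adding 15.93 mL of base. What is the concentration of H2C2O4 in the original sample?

0.0396 M

n(KOH) = 0.1091 x 0.01593 = 0.001738 mol.
At the final (second) equivalence point, 2 mol OH^- react per mol H2C2O4, so n(H2C2O4) = 0.001738 / 2 = 0.0008690 mol.
[H2C2O4] = 0.0008690 / 0.02197 L = 0.0396 M.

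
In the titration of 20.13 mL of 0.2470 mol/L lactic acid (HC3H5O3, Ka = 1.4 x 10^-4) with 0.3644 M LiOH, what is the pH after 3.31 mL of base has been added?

3.36

Initial n(HC3H5O3) = 0.2470 x 0.02013 = 0.004972 mol.
n(LiOH) added = 0.3644 x 0.003310 = 0.001206 mol, converting that many moles of HC3H5O3 to C3H5O3-.
Remaining n(HC3H5O3) = 0.003766 mol; n(C3H5O3-) = 0.001206 mol.
By Henderson-Hasselbalch, pH = pKa + log([A^-]/[HA]) = 3.85 + log(0.001206/0.003766) = 3.85 + (-0.49) = 3.36.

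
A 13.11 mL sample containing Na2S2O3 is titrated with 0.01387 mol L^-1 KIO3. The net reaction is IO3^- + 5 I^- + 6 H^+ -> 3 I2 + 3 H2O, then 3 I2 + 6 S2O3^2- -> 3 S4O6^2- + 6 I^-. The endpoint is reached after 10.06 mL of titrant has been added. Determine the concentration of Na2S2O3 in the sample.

0.0639 M

n(KIO3) = 0.01387 x 0.01006 = 0.0001395 mol.
From the balanced equation, 1 mol KIO3 reacts with 6 mol Na2S2O3, so n(Na2S2O3) = 0.0001395 x 6/1 = 0.0008372 mol.
[Na2S2O3] = 0.0008372 / 0.01311 L = 0.0639 M.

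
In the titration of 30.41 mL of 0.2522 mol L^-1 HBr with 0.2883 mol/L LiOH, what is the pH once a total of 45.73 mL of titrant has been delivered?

n(acid) = 0.2522 x 0.03041 = 0.007669 mol; n(LiOH) added = 0.2883 x 0.04573 = 0.01318 mol.
Base is in excess by 0.01318 - 0.007669 = 0.005515 mol in a total volume of 0.07614 L.
[OH^-] = 0.005515/0.07614 = 0.07243 M, so pOH = 1.14 and pH = 14.00 - 1.14 = 12.86.

12.86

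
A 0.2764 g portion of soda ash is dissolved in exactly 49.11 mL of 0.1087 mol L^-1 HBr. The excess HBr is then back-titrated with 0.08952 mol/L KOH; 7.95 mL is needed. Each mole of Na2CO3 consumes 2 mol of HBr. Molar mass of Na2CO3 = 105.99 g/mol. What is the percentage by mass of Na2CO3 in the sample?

88.7%

Total n(HBr) added = 0.1087 x 0.04911 = 0.005338 mol.
n(KOH) used = 0.08952 x 0.007950 = 0.0007117 mol, which equals the excess n(HBr).
So n(HBr) consumed by the sample = 0.005338 - 0.0007117 = 0.004627 mol.
n(Na2CO3) = 0.004627 / 2 = 0.002313 mol.
mass Na2CO3 = 0.002313 x 105.99 = 0.2452 g, so %Na2CO3 = 0.2452/0.2764 x 100 = 88.7%.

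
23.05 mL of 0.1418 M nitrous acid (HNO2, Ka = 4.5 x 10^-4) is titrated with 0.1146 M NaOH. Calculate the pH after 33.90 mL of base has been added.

n(acid) = 0.1418 x 0.02305 = 0.003268 mol; n(NaOH) added = 0.1146 x 0.03390 = 0.003885 mol.
Base is in excess by 0.003885 - 0.003268 = 0.0006164 mol in a total volume of 0.05695 L.
[OH^-] = 0.0006164/0.05695 = 0.01082 M, so pOH = 1.97 and pH = 14.00 - 1.97 = 12.03.

12.03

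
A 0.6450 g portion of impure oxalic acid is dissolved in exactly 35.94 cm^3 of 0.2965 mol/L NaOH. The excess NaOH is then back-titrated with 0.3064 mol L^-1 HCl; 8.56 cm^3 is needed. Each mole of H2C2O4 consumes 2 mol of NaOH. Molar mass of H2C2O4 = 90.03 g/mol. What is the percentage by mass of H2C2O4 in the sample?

56.1%

Total n(NaOH) added = 0.2965 x 0.03594 = 0.01066 mol.
n(HCl) used = 0.3064 x 0.008560 = 0.002623 mol, which equals the excess n(NaOH).
So n(NaOH) consumed by the sample = 0.01066 - 0.002623 = 0.008033 mol.
n(H2C2O4) = 0.008033 / 2 = 0.004017 mol.
mass H2C2O4 = 0.004017 x 90.03 = 0.3616 g, so %H2C2O4 = 0.3616/0.6450 x 100 = 56.1%.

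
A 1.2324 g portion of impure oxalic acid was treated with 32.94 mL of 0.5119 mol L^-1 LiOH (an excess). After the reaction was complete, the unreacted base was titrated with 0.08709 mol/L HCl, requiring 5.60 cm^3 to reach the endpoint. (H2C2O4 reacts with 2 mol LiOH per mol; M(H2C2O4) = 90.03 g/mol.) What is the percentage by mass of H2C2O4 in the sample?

Total n(LiOH) added = 0.5119 x 0.03294 = 0.01686 mol.
n(HCl) used = 0.08709 x 0.005600 = 0.0004877 mol, which equals the excess n(LiOH).
So n(LiOH) consumed by the sample = 0.01686 - 0.0004877 = 0.01637 mol.
n(H2C2O4) = 0.01637 / 2 = 0.008187 mol.
mass H2C2O4 = 0.008187 x 90.03 = 0.7371 g, so %H2C2O4 = 0.7371/1.2324 x 100 = 59.8%.

59.8%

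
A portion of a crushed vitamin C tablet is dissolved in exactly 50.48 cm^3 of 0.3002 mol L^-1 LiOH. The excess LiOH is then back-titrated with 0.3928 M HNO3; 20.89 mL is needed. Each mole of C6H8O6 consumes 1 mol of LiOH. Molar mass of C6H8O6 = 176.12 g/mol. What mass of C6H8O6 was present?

Total n(LiOH) added = 0.3002 x 0.05048 = 0.01515 mol.
n(HNO3) used = 0.3928 x 0.02089 = 0.008206 mol, which equals the excess n(LiOH).
So n(LiOH) consumed by the sample = 0.01515 - 0.008206 = 0.006949 mol.
n(C6H8O6) = 0.006949 / 1 = 0.006949 mol.
mass = 0.006949 mol x 176.12 g/mol = 1.22 g.

1.22 g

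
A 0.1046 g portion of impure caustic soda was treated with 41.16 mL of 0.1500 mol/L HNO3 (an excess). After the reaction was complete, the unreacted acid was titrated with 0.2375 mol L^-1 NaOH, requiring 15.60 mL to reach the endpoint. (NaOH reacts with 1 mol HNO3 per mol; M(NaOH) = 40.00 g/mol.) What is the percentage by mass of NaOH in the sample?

94.4%

Total n(HNO3) added = 0.1500 x 0.04116 = 0.006174 mol.
n(NaOH) used = 0.2375 x 0.01560 = 0.003705 mol, which equals the excess n(HNO3).
So n(HNO3) consumed by the sample = 0.006174 - 0.003705 = 0.002469 mol.
n(NaOH) = 0.002469 / 1 = 0.002469 mol.
mass NaOH = 0.002469 x 40.00 = 0.09876 g, so %NaOH = 0.09876/0.1046 x 100 = 94.4%.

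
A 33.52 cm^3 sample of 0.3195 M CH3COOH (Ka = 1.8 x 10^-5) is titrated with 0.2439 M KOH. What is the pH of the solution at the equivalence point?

8.94

n(CH3COOH) = 0.3195 x 0.03352 = 0.01071 mol; V(KOH) at equivalence = 0.01071/0.2439 = 0.04391 L.
At equivalence all the acid is converted to CH3COO-; total volume = 0.03352 + 0.04391 = 0.07743 L, so [CH3COO-] = 0.01071/0.07743 = 0.1383 M.
Kb = Kw/Ka = 1.0e-14 / 1.8 x 10^-5 = 5.56e-10.
[OH^-] = sqrt(Kb x [CH3COO-]) = sqrt(5.56e-10 x 0.1383) = 8.77e-6 M.
pOH = 5.06, so pH = 14.00 - 5.06 = 8.94.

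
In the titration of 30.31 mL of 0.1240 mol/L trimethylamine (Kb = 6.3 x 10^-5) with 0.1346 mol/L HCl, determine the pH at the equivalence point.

5.49

n((CH3)3N) = 0.1240 x 0.03031 = 0.003758 mol; V(HCl) at equivalence = 0.003758/0.1346 = 0.02792 L.
At equivalence the base is fully converted to (CH3)3NH+; total volume = 0.05823 L, so [(CH3)3NH+] = 0.003758/0.05823 = 0.06454 M.
Ka((CH3)3NH+) = Kw/Kb = 1.0e-14 / 6.3 x 10^-5 = 1.59e-10.
[H^+] = sqrt(Ka x [(CH3)3NH+]) = sqrt(1.59e-10 x 0.06454) = 3.20e-6 M.
pH = -log(3.20e-6) = 5.49.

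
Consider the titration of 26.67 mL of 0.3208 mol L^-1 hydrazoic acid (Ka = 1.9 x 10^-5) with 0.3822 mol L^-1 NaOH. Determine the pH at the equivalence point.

8.98

n(HN3) = 0.3208 x 0.02667 = 0.008556 mol; V(NaOH) at equivalence = 0.008556/0.3822 = 0.02239 L.
At equivalence all the acid is converted to N3-; total volume = 0.02667 + 0.02239 = 0.04906 L, so [N3-] = 0.008556/0.04906 = 0.1744 M.
Kb = Kw/Ka = 1.0e-14 / 1.9 x 10^-5 = 5.26e-10.
[OH^-] = sqrt(Kb x [N3-]) = sqrt(5.26e-10 x 0.1744) = 9.58e-6 M.
pOH = 5.02, so pH = 14.00 - 5.02 = 8.98.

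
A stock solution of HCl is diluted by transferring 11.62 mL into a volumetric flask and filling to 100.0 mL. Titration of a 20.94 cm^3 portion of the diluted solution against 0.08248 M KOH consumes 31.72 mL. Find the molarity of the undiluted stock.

n(KOH) = 0.08248 x 0.03172 = 0.002616 mol.
n(HCl) in the aliquot = 0.002616 mol.
[diluted HCl] = 0.002616 / 0.02094 = 0.1249 M.
Dilution factor = 100.0/11.62 = 8.606, so [stock] = 0.1249 x 8.606 = 1.08 M.

1.08 M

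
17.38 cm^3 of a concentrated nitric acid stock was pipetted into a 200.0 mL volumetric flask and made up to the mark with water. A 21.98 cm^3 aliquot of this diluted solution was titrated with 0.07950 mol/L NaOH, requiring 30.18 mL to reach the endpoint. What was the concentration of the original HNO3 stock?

1.26 M

n(NaOH) = 0.07950 x 0.03018 = 0.002399 mol.
n(HNO3) in the aliquot = 0.002399 mol.
[diluted HNO3] = 0.002399 / 0.02198 = 0.1092 M.
Dilution factor = 200.0/17.38 = 11.51, so [stock] = 0.1092 x 11.51 = 1.26 M.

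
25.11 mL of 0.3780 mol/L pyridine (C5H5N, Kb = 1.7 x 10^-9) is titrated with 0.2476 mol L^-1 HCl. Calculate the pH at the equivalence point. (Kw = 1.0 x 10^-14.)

3.03

n(C5H5N) = 0.3780 x 0.02511 = 0.009492 mol; V(HCl) at equivalence = 0.009492/0.2476 = 0.03833 L.
At equivalence the base is fully converted to C5H5NH+; total volume = 0.06344 L, so [C5H5NH+] = 0.009492/0.06344 = 0.1496 M.
Ka(C5H5NH+) = Kw/Kb = 1.0e-14 / 1.7 x 10^-9 = 5.88e-6.
[H^+] = sqrt(Ka x [C5H5NH+]) = sqrt(5.88e-6 x 0.1496) = 0.000938 M.
pH = -log(0.000938) = 3.03.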